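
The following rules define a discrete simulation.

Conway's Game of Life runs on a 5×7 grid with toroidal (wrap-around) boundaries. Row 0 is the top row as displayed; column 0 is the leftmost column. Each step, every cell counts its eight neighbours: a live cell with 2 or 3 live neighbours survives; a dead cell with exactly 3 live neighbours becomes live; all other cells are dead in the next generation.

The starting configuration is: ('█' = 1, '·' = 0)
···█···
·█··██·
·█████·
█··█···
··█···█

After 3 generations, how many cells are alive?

0) ···█···
·█··██·
·█████·
█··█···
··█···█
1) ··████·
·█···█·
██···██
█····██
··██···
2) ·█···█·
·█·█···
·█··█··
··█·██·
·██····
3) ██·····
██··█··
·█··██·
··█·██·
·█████·

16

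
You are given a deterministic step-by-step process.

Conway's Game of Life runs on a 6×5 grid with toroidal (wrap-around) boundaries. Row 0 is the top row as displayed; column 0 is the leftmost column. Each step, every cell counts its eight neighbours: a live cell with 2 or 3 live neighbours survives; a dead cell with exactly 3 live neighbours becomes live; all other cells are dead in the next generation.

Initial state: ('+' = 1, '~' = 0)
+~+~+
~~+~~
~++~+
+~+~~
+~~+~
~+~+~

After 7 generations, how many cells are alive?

t=0: +~+~+
~~+~~
~++~+
+~+~~
+~~+~
~+~+~
t=1: +~+~+
~~+~+
+~+~~
+~+~~
+~~+~
~+~+~
t=2: +~+~+
~~+~+
+~+~+
+~++~
+~~+~
~+~+~
t=3: +~+~+
~~+~~
+~+~~
+~+~~
+~~+~
~+~+~
t=4: +~+~+
+~+~+
~~++~
+~++~
+~~+~
~+~+~
t=5: ~~+~~
+~+~~
+~~~~
~~~~~
+~~+~
~+~+~
t=6: ~~++~
~~~~~
~+~~~
~~~~+
~~+~+
~+~++
t=7: ~~+++
~~+~~
~~~~~
+~~+~
~~+~+
++~~+

11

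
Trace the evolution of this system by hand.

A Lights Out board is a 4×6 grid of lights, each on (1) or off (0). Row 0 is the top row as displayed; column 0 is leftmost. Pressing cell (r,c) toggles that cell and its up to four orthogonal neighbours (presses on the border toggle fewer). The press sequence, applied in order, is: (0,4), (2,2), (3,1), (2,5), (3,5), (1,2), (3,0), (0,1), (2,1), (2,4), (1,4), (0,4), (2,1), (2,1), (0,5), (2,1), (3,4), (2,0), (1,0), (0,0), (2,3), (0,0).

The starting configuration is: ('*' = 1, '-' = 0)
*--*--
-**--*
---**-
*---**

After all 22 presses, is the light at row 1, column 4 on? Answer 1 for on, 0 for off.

[0] *--*--
-**--*
---**-
*---**
[1] *---**
-**-**
---**-
*---**
[2] *---**
-*--**
-**-*-
*-*-**
[3] *---**
-*--**
--*-*-
-*--**
[4] *---**
-*--*-
--*--*
-*--*-
[5] *---**
-*--*-
--*---
-*---*
[6] *-*-**
--***-
------
-*---*
[7] *-*-**
--***-
*-----
*----*
[8] -*--**
-****-
*-----
*----*
[9] -*--**
--***-
-**---
**---*
[10] -*--**
--**--
-*****
**--**
[11] -*---*
--*-**
-***-*
**--**
[12] -*-**-
--*--*
-***-*
**--**
[13] -*-**-
-**--*
*--*-*
*---**
[14] -*-**-
--*--*
-***-*
**--**
[15] -*-*-*
--*---
-***-*
**--**
[16] -*-*-*
-**---
*--*-*
*---**
[17] -*-*-*
-**---
*--***
*--*--
[18] -*-*-*
***---
-*-***
---*--
[19] **-*-*
--*---
**-***
---*--
[20] ---*-*
*-*---
**-***
---*--
[21] ---*-*
*-**--
***--*
------
[22] **-*-*
--**--
***--*
------

0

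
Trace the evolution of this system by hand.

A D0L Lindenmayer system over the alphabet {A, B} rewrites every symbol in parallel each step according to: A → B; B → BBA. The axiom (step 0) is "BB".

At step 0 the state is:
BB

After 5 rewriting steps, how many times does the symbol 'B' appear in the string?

140

k=0  BB
k=1  BBABBA
k=2  BBABBABBBABBAB
k=3  BBABBABBBABBABBBABBABBABBBABBABBBA
k=4  BBABBABBBABBABBBABBABBABBBABBABBBABBABBABBBABBABBBABBABBBABBABBABBBABBABBBABBABBAB
k=5  BBABBABBBABBABBBABBABBABBBABBABBBABBABBABBBABBABBBABBABBBA…BBABBABBBABBABBBABBABBABBBABBABBBABBABBABBBABBABBBABBABBBA  (len 198)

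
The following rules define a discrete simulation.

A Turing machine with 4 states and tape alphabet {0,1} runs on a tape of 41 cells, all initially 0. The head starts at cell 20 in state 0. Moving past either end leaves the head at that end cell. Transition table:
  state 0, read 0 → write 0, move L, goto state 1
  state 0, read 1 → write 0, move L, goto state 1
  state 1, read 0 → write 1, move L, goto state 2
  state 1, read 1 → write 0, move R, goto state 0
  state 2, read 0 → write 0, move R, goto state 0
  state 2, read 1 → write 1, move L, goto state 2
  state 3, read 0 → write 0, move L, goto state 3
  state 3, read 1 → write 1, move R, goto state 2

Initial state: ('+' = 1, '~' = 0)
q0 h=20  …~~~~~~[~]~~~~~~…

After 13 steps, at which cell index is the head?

step 0: q0 h=20  …~~~~~~[~]~~~~~~…
step 1: q1 h=19  …~~~~~~[~]~~~~~~…
step 2: q2 h=18  …~~~~~~[~]+~~~~~…
step 3: q0 h=19  …~~~~~~[+]~~~~~~…
step 4: q1 h=18  …~~~~~~[~]~~~~~~…
step 5: q2 h=17  …~~~~~~[~]+~~~~~…
step 6: q0 h=18  …~~~~~~[+]~~~~~~…
step 7: q1 h=17  …~~~~~~[~]~~~~~~…
step 8: q2 h=16  …~~~~~~[~]+~~~~~…
step 9: q0 h=17  …~~~~~~[+]~~~~~~…
step 10: q1 h=16  …~~~~~~[~]~~~~~~…
step 11: q2 h=15  …~~~~~~[~]+~~~~~…
step 12: q0 h=16  …~~~~~~[+]~~~~~~…
step 13: q1 h=15  …~~~~~~[~]~~~~~~…

15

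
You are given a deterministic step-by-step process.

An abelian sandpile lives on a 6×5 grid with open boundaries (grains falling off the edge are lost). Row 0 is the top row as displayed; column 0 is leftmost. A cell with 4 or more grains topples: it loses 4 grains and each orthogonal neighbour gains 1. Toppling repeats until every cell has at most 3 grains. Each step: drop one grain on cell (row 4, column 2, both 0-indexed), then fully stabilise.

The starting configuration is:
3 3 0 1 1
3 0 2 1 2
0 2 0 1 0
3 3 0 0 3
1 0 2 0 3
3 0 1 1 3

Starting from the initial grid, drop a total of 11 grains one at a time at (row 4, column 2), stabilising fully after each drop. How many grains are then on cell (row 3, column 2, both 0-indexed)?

k=0  3 3 0 1 1
3 0 2 1 2
0 2 0 1 0
3 3 0 0 3
1 0 2 0 3
3 0 1 1 3
k=1  3 3 0 1 1
3 0 2 1 2
0 2 0 1 0
3 3 0 0 3
1 0 3 0 3
3 0 1 1 3
k=2  3 3 0 1 1
3 0 2 1 2
0 2 0 1 0
3 3 1 0 3
1 1 0 1 3
3 0 2 1 3
k=3  3 3 0 1 1
3 0 2 1 2
0 2 0 1 0
3 3 1 0 3
1 1 1 1 3
3 0 2 1 3
k=4  3 3 0 1 1
3 0 2 1 2
0 2 0 1 0
3 3 1 0 3
1 1 2 1 3
3 0 2 1 3
k=5  3 3 0 1 1
3 0 2 1 2
0 2 0 1 0
3 3 1 0 3
1 1 3 1 3
3 0 2 1 3
k=6  3 3 0 1 1
3 0 2 1 2
0 2 0 1 0
3 3 2 0 3
1 2 0 2 3
3 0 3 1 3
k=7  3 3 0 1 1
3 0 2 1 2
0 2 0 1 0
3 3 2 0 3
1 2 1 2 3
3 0 3 1 3
k=8  3 3 0 1 1
3 0 2 1 2
0 2 0 1 0
3 3 2 0 3
1 2 2 2 3
3 0 3 1 3
k=9  3 3 0 1 1
3 0 2 1 2
0 2 0 1 0
3 3 2 0 3
1 2 3 2 3
3 0 3 1 3
k=10  3 3 0 1 1
3 0 2 1 2
0 2 0 1 0
3 3 3 0 3
1 3 1 3 3
3 1 0 2 3
k=11  3 3 0 1 1
3 0 2 1 2
0 2 0 1 0
3 3 3 0 3
1 3 2 3 3
3 1 0 2 3

3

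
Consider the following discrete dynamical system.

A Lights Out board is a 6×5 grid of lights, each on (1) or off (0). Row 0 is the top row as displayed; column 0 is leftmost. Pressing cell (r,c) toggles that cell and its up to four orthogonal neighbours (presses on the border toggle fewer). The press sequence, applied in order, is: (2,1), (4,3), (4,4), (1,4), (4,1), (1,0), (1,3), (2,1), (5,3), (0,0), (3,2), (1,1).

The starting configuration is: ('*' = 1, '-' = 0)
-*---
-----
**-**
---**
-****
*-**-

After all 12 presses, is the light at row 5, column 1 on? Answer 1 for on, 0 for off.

1

k=0  -*---
-----
**-**
---**
-****
*-**-
k=1  -*---
-*---
--***
-*-**
-****
*-**-
k=2  -*---
-*---
--***
-*--*
-*---
*-*--
k=3  -*---
-*---
--***
-*---
-*-**
*-*-*
k=4  -*--*
-*-**
--**-
-*---
-*-**
*-*-*
k=5  -*--*
-*-**
--**-
-----
*-***
***-*
k=6  **--*
*--**
*-**-
-----
*-***
***-*
k=7  **-**
*-*--
*-*--
-----
*-***
***-*
k=8  **-**
***--
-*---
-*---
*-***
***-*
k=9  **-**
***--
-*---
-*---
*-*-*
**-*-
k=10  ---**
-**--
-*---
-*---
*-*-*
**-*-
k=11  ---**
-**--
-**--
--**-
*---*
**-*-
k=12  -*-**
*----
--*--
--**-
*---*
**-*-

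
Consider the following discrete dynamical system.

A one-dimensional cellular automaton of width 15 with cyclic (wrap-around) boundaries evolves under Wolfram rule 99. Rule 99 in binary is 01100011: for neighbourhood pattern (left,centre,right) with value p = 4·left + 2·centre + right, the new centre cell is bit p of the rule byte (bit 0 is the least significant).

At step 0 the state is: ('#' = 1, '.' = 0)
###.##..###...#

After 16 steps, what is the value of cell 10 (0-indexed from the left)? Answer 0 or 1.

[0] ###.##..###...#
[1] ..##.#.#..#.##.
[2] ##.##.#..#.#.#.
[3] .##.##..#.#.#.#
[4] #.##.#.#.#.#.#.
[5] .#.##.#.#.#.#.#
[6] #.#.##.#.#.#.#.
[7] .#.#.##.#.#.#.#
[8] #.#.#.##.#.#.#.
[9] .#.#.#.##.#.#.#
[10] #.#.#.#.##.#.#.
[11] .#.#.#.#.##.#.#
[12] #.#.#.#.#.##.#.
[13] .#.#.#.#.#.##.#
[14] #.#.#.#.#.#.##.
[15] .#.#.#.#.#.#.##
[16] #.#.#.#.#.#.#.#

1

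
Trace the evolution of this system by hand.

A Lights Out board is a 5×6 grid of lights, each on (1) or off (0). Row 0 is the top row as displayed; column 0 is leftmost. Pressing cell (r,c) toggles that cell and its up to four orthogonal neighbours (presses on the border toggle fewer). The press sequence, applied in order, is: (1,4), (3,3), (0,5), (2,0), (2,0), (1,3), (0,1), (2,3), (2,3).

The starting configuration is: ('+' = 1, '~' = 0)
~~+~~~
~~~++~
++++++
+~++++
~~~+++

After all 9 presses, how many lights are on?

[0] ~~+~~~
~~~++~
++++++
+~++++
~~~+++
[1] ~~+~+~
~~~~~+
++++~+
+~++++
~~~+++
[2] ~~+~+~
~~~~~+
+++~~+
+~~~~+
~~~~++
[3] ~~+~~+
~~~~~~
+++~~+
+~~~~+
~~~~++
[4] ~~+~~+
+~~~~~
~~+~~+
~~~~~+
~~~~++
[5] ~~+~~+
~~~~~~
+++~~+
+~~~~+
~~~~++
[6] ~~++~+
~~+++~
++++~+
+~~~~+
~~~~++
[7] ++~+~+
~++++~
++++~+
+~~~~+
~~~~++
[8] ++~+~+
~++~+~
++~~++
+~~+~+
~~~~++
[9] ++~+~+
~++++~
++++~+
+~~~~+
~~~~++

17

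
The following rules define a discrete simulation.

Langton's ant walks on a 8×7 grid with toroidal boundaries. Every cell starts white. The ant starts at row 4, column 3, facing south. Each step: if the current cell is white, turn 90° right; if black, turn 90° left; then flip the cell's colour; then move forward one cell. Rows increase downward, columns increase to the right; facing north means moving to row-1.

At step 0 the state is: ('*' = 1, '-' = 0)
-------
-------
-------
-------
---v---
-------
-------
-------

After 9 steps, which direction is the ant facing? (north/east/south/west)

east

gen 0: -------
-------
-------
-------
---v---
-------
-------
-------
gen 1: -------
-------
-------
-------
--<*---
-------
-------
-------
gen 2: -------
-------
-------
--^----
--**---
-------
-------
-------
gen 3: -------
-------
-------
--*>---
--**---
-------
-------
-------
gen 4: -------
-------
-------
--**---
--*v---
-------
-------
-------
gen 5: -------
-------
-------
--**---
--*->--
-------
-------
-------
gen 6: -------
-------
-------
--**---
--*-*--
----v--
-------
-------
gen 7: -------
-------
-------
--**---
--*-*--
---<*--
-------
-------
gen 8: -------
-------
-------
--**---
--*^*--
---**--
-------
-------
gen 9: -------
-------
-------
--**---
--**>--
---**--
-------
-------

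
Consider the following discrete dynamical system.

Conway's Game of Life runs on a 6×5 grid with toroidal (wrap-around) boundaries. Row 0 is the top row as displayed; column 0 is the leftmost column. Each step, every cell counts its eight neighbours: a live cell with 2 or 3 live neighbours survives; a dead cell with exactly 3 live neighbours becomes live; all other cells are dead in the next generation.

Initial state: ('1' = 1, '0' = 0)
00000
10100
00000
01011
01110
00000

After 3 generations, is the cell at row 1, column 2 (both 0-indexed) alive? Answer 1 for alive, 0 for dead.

t=0: 00000
10100
00000
01011
01110
00000
t=1: 00000
00000
11111
11011
11011
00100
t=2: 00000
11111
00000
00000
00000
11111
t=3: 00000
11111
11111
00000
11111
11111

1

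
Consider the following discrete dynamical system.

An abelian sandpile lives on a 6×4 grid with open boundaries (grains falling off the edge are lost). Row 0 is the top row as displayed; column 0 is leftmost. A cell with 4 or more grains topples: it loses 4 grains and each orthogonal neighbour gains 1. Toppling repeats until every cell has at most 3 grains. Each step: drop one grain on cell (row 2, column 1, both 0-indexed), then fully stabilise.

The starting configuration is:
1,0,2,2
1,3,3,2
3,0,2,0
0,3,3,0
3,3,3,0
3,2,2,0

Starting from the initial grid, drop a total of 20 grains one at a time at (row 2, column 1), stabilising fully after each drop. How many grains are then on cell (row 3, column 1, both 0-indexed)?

gen 0: 1,0,2,2
1,3,3,2
3,0,2,0
0,3,3,0
3,3,3,0
3,2,2,0
gen 1: 1,0,2,2
1,3,3,2
3,1,2,0
0,3,3,0
3,3,3,0
3,2,2,0
gen 2: 1,0,2,2
1,3,3,2
3,2,2,0
0,3,3,0
3,3,3,0
3,2,2,0
gen 3: 1,0,2,2
1,3,3,2
3,3,2,0
0,3,3,0
3,3,3,0
3,2,2,0
gen 4: 1,1,3,2
3,2,1,3
1,0,2,1
3,3,2,1
1,3,2,1
1,1,0,1
gen 5: 1,1,3,2
3,2,1,3
1,1,2,1
3,3,2,1
1,3,2,1
1,1,0,1
gen 6: 1,1,3,2
3,2,1,3
1,2,2,1
3,3,2,1
1,3,2,1
1,1,0,1
gen 7: 1,1,3,2
3,2,1,3
1,3,2,1
3,3,2,1
1,3,2,1
1,1,0,1
gen 8: 1,1,3,2
3,3,1,3
3,1,3,1
0,2,3,1
3,0,3,1
1,2,0,1
gen 9: 1,1,3,2
3,3,1,3
3,2,3,1
0,2,3,1
3,0,3,1
1,2,0,1
gen 10: 1,1,3,2
3,3,1,3
3,3,3,1
0,2,3,1
3,0,3,1
1,2,0,1
gen 11: 2,2,3,2
1,2,3,3
2,0,2,2
2,1,2,2
3,2,0,2
1,2,1,1
gen 12: 2,2,3,2
1,2,3,3
2,1,2,2
2,1,2,2
3,2,0,2
1,2,1,1
gen 13: 2,2,3,2
1,2,3,3
2,2,2,2
2,1,2,2
3,2,0,2
1,2,1,1
gen 14: 2,2,3,2
1,2,3,3
2,3,2,2
2,1,2,2
3,2,0,2
1,2,1,1
gen 15: 2,2,3,2
1,3,3,3
3,0,3,2
2,2,2,2
3,2,0,2
1,2,1,1
gen 16: 2,2,3,2
1,3,3,3
3,1,3,2
2,2,2,2
3,2,0,2
1,2,1,1
gen 17: 2,2,3,2
1,3,3,3
3,2,3,2
2,2,2,2
3,2,0,2
1,2,1,1
gen 18: 2,2,3,2
1,3,3,3
3,3,3,2
2,2,2,2
3,2,0,2
1,2,1,1
gen 19: 3,0,2,0
3,2,3,2
0,3,2,0
3,3,3,3
3,2,0,2
1,2,1,1
gen 20: 0,2,3,0
1,1,1,3
3,3,1,2
1,3,2,0
1,0,2,3
2,3,1,1

3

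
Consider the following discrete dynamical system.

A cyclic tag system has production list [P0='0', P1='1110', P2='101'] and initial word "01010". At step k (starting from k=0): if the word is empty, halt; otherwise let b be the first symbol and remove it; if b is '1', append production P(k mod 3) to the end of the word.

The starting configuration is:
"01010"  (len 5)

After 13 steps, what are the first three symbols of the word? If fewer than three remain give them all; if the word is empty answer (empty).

0) "01010"  (len 5)
1) "1010"  (len 4)
2) "0101110"  (len 7)
3) "101110"  (len 6)
4) "011100"  (len 6)
5) "11100"  (len 5)
6) "1100101"  (len 7)
7) "1001010"  (len 7)
8) "0010101110"  (len 10)
9) "010101110"  (len 9)
10) "10101110"  (len 8)
11) "01011101110"  (len 11)
12) "1011101110"  (len 10)
13) "0111011100"  (len 10)

011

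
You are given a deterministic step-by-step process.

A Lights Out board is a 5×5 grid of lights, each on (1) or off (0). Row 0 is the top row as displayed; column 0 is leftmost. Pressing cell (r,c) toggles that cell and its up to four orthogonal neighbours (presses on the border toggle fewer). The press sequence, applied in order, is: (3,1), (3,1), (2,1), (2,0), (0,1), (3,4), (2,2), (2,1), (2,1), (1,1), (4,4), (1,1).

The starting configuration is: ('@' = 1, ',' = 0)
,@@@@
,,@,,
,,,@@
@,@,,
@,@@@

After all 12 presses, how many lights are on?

10

t=0: ,@@@@
,,@,,
,,,@@
@,@,,
@,@@@
t=1: ,@@@@
,,@,,
,@,@@
,@,,,
@@@@@
t=2: ,@@@@
,,@,,
,,,@@
@,@,,
@,@@@
t=3: ,@@@@
,@@,,
@@@@@
@@@,,
@,@@@
t=4: ,@@@@
@@@,,
,,@@@
,@@,,
@,@@@
t=5: @,,@@
@,@,,
,,@@@
,@@,,
@,@@@
t=6: @,,@@
@,@,,
,,@@,
,@@@@
@,@@,
t=7: @,,@@
@,,,,
,@,,,
,@,@@
@,@@,
t=8: @,,@@
@@,,,
@,@,,
,,,@@
@,@@,
t=9: @,,@@
@,,,,
,@,,,
,@,@@
@,@@,
t=10: @@,@@
,@@,,
,,,,,
,@,@@
@,@@,
t=11: @@,@@
,@@,,
,,,,,
,@,@,
@,@,@
t=12: @,,@@
@,,,,
,@,,,
,@,@,
@,@,@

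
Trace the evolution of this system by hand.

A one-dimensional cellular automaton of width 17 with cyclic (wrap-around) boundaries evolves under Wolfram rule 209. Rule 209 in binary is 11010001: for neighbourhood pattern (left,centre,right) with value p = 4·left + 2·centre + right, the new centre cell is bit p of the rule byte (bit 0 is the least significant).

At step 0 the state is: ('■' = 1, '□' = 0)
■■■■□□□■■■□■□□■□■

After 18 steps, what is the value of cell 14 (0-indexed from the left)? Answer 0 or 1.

gen 0: ■■■■□□□■■■□■□□■□■
gen 1: ■■■■■■□□■■□□■□□□□
gen 2: □■■■■■■□□■■□□■■■□
gen 3: □□■■■■■■□□■■□□■■■
gen 4: ■□□■■■■■■□□■■□□■■
gen 5: ■■□□■■■■■■□□■■□□■
gen 6: ■■■□□■■■■■■□□■■□□
gen 7: □■■■□□■■■■■■□□■■□
gen 8: □□■■■□□■■■■■■□□■■
gen 9: ■□□■■■□□■■■■■■□□■
gen 10: ■■□□■■■□□■■■■■■□□
gen 11: □■■□□■■■□□■■■■■■□
gen 12: □□■■□□■■■□□■■■■■■
gen 13: ■□□■■□□■■■□□■■■■■
gen 14: ■■□□■■□□■■■□□■■■■
gen 15: ■■■□□■■□□■■■□□■■■
gen 16: ■■■■□□■■□□■■■□□■■
gen 17: ■■■■■□□■■□□■■■□□■
gen 18: ■■■■■■□□■■□□■■■□□

1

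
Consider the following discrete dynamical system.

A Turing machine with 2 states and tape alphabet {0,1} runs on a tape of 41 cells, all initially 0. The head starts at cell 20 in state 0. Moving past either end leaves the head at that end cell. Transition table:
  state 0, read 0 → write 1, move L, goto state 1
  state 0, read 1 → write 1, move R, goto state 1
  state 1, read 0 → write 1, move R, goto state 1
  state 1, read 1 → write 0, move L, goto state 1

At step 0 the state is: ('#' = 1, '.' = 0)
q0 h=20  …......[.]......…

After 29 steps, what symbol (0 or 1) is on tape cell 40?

0

step 0: q0 h=20  …......[.]......…
step 1: q1 h=19  …......[.]#.....…
step 2: q1 h=20  ….....#[#]......…
step 3: q1 h=19  …......[#]......…
step 4: q1 h=18  …......[.]......…
step 5: q1 h=19  ….....#[.]......…
step 6: q1 h=20  …....##[.]......…
step 7: q1 h=21  …...###[.]......…
step 8: q1 h=22  …..####[.]......…
step 9: q1 h=23  ….#####[.]......…
step 10: q1 h=24  …######[.]......…
step 11: q1 h=25  …######[.]......…
step 12: q1 h=26  …######[.]......…
step 13: q1 h=27  …######[.]......…
step 14: q1 h=28  …######[.]......…
step 15: q1 h=29  …######[.]......…
step 16: q1 h=30  …######[.]......…
step 17: q1 h=31  …######[.]......…
step 18: q1 h=32  …######[.]......…
step 19: q1 h=33  …######[.]......…
step 20: q1 h=34  …######[.]......|
step 21: q1 h=35  …######[.].....|
step 22: q1 h=36  …######[.]....|
step 23: q1 h=37  …######[.]...|
step 24: q1 h=38  …######[.]..|
step 25: q1 h=39  …######[.].|
step 26: q1 h=40  …######[.]|
step 27: q1 h=40  …######[#]|
step 28: q1 h=39  …######[#].|
step 29: q1 h=38  …######[#]..|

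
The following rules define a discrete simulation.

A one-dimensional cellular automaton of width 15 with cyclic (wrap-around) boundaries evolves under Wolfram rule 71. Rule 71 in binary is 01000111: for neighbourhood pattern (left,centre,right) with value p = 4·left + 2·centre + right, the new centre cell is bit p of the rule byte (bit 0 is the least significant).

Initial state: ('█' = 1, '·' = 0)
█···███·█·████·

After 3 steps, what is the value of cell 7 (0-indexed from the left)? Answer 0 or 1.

gen 0: █···███·█·████·
gen 1: █·██··█·█····█·
gen 2: █··█·██·█·████·
gen 3: █·██··█·█····█·

0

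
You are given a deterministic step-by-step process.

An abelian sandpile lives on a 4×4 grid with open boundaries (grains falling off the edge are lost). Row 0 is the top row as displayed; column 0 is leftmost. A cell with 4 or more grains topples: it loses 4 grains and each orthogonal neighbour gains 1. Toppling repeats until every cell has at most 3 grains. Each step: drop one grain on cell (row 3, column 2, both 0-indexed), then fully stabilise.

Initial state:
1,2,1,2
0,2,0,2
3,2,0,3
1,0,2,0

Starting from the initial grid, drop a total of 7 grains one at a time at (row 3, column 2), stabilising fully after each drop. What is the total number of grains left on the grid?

step 0: 1,2,1,2
0,2,0,2
3,2,0,3
1,0,2,0
step 1: 1,2,1,2
0,2,0,2
3,2,0,3
1,0,3,0
step 2: 1,2,1,2
0,2,0,2
3,2,1,3
1,1,0,1
step 3: 1,2,1,2
0,2,0,2
3,2,1,3
1,1,1,1
step 4: 1,2,1,2
0,2,0,2
3,2,1,3
1,1,2,1
step 5: 1,2,1,2
0,2,0,2
3,2,1,3
1,1,3,1
step 6: 1,2,1,2
0,2,0,2
3,2,2,3
1,2,0,2
step 7: 1,2,1,2
0,2,0,2
3,2,2,3
1,2,1,2

26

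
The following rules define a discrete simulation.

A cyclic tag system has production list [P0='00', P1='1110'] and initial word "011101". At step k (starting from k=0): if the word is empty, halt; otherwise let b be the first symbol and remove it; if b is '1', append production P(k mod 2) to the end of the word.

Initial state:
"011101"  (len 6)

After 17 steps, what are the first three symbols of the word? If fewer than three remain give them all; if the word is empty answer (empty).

110

gen 0: "011101"  (len 6)
gen 1: "11101"  (len 5)
gen 2: "11011110"  (len 8)
gen 3: "101111000"  (len 9)
gen 4: "011110001110"  (len 12)
gen 5: "11110001110"  (len 11)
gen 6: "11100011101110"  (len 14)
gen 7: "110001110111000"  (len 15)
gen 8: "100011101110001110"  (len 18)
gen 9: "0001110111000111000"  (len 19)
gen 10: "001110111000111000"  (len 18)
gen 11: "01110111000111000"  (len 17)
gen 12: "1110111000111000"  (len 16)
gen 13: "11011100011100000"  (len 17)
gen 14: "10111000111000001110"  (len 20)
gen 15: "011100011100000111000"  (len 21)
gen 16: "11100011100000111000"  (len 20)
gen 17: "110001110000011100000"  (len 21)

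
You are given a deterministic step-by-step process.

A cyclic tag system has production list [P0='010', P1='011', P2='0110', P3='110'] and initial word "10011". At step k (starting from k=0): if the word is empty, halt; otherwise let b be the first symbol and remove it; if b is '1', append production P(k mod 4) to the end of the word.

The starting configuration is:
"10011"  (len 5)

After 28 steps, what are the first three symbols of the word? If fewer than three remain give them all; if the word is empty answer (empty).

100

[0] "10011"  (len 5)
[1] "0011010"  (len 7)
[2] "011010"  (len 6)
[3] "11010"  (len 5)
[4] "1010110"  (len 7)
[5] "010110010"  (len 9)
[6] "10110010"  (len 8)
[7] "01100100110"  (len 11)
[8] "1100100110"  (len 10)
[9] "100100110010"  (len 12)
[10] "00100110010011"  (len 14)
[11] "0100110010011"  (len 13)
[12] "100110010011"  (len 12)
[13] "00110010011010"  (len 14)
[14] "0110010011010"  (len 13)
[15] "110010011010"  (len 12)
[16] "10010011010110"  (len 14)
[17] "0010011010110010"  (len 16)
[18] "010011010110010"  (len 15)
[19] "10011010110010"  (len 14)
[20] "0011010110010110"  (len 16)
[21] "011010110010110"  (len 15)
[22] "11010110010110"  (len 14)
[23] "10101100101100110"  (len 17)
[24] "0101100101100110110"  (len 19)
[25] "101100101100110110"  (len 18)
[26] "01100101100110110011"  (len 20)
[27] "1100101100110110011"  (len 19)
[28] "100101100110110011110"  (len 21)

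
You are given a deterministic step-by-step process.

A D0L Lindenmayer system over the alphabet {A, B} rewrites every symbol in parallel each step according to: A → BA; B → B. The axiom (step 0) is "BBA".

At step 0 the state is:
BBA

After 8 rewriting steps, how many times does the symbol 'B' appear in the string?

gen 0: BBA
gen 1: BBBA
gen 2: BBBBA
gen 3: BBBBBA
gen 4: BBBBBBA
gen 5: BBBBBBBA
gen 6: BBBBBBBBA
gen 7: BBBBBBBBBA
gen 8: BBBBBBBBBBA

10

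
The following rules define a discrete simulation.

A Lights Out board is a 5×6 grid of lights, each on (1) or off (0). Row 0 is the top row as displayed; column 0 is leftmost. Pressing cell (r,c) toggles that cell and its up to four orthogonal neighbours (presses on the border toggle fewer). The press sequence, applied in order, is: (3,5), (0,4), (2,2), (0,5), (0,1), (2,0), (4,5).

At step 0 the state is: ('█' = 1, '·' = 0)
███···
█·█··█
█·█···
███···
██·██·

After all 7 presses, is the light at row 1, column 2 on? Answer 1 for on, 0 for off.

step 0: ███···
█·█··█
█·█···
███···
██·██·
step 1: ███···
█·█··█
█·█··█
███·██
██·███
step 2: ██████
█·█·██
█·█··█
███·██
██·███
step 3: ██████
█···██
██·█·█
██··██
██·███
step 4: ████··
█···█·
██·█·█
██··██
██·███
step 5: ···█··
██··█·
██·█·█
██··██
██·███
step 6: ···█··
·█··█·
···█·█
·█··██
██·███
step 7: ···█··
·█··█·
···█·█
·█··█·
██·█··

0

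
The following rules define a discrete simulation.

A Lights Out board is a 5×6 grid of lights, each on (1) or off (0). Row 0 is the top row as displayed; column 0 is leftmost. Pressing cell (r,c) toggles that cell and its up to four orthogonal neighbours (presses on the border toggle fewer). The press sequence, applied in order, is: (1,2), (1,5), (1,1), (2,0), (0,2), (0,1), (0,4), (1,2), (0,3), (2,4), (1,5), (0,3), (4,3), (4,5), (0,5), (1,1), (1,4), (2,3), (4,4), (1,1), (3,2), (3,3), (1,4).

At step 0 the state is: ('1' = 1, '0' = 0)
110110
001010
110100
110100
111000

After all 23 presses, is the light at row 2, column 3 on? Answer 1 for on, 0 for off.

k=0  110110
001010
110100
110100
111000
k=1  111110
010110
111100
110100
111000
k=2  111111
010101
111101
110100
111000
k=3  101111
101101
101101
110100
111000
k=4  101111
001101
011101
010100
111000
k=5  110011
000101
011101
010100
111000
k=6  001011
010101
011101
010100
111000
k=7  001100
010111
011101
010100
111000
k=8  000100
001011
010101
010100
111000
k=9  001010
001111
010101
010100
111000
k=10  001010
001101
010010
010110
111000
k=11  001011
001110
010011
010110
111000
k=12  000101
001010
010011
010110
111000
k=13  000101
001010
010011
010010
110110
k=14  000101
001010
010011
010011
110101
k=15  000110
001011
010011
010011
110101
k=16  010110
110011
000011
010011
110101
k=17  010100
110100
000001
010011
110101
k=18  010100
110000
001111
010111
110101
k=19  010100
110000
001111
010101
110010
k=20  000100
001000
011111
010101
110010
k=21  000100
001000
010111
001001
111010
k=22  000100
001000
010011
000111
111110
k=23  000110
001111
010001
000111
111110

0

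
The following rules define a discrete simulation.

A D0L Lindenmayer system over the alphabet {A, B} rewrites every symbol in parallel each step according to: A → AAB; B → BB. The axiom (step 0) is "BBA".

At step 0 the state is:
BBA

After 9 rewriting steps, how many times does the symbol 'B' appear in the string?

t=0: BBA
t=1: BBBBAAB
t=2: BBBBBBBBAABAABBB
t=3: BBBBBBBBBBBBBBBBAABAABBBAABAABBBBBBB
t=4: BBBBBBBBBBBBBBBBBBBBBBBBBBBBBBBBAABAABBBAABAABBBBBBBAABAABBBAABAABBBBBBBBBBBBBBB
t=5: BBBBBBBBBBBBBBBBBBBBBBBBBBBBBBBBBBBBBBBBBBBBBBBBBBBBBBBBBB…BBAABAABBBBBBBAABAABBBAABAABBBBBBBBBBBBBBBBBBBBBBBBBBBBBBB  (len 176)
t=6: BBBBBBBBBBBBBBBBBBBBBBBBBBBBBBBBBBBBBBBBBBBBBBBBBBBBBBBBBB…BBBBBBBBBBBBBBBBBBBBBBBBBBBBBBBBBBBBBBBBBBBBBBBBBBBBBBBBBB  (len 384)
t=7: BBBBBBBBBBBBBBBBBBBBBBBBBBBBBBBBBBBBBBBBBBBBBBBBBBBBBBBBBB…BBBBBBBBBBBBBBBBBBBBBBBBBBBBBBBBBBBBBBBBBBBBBBBBBBBBBBBBBB  (len 832)
t=8: BBBBBBBBBBBBBBBBBBBBBBBBBBBBBBBBBBBBBBBBBBBBBBBBBBBBBBBBBB…BBBBBBBBBBBBBBBBBBBBBBBBBBBBBBBBBBBBBBBBBBBBBBBBBBBBBBBBBB  (len 1792)
t=9: BBBBBBBBBBBBBBBBBBBBBBBBBBBBBBBBBBBBBBBBBBBBBBBBBBBBBBBBBB…BBBBBBBBBBBBBBBBBBBBBBBBBBBBBBBBBBBBBBBBBBBBBBBBBBBBBBBBBB  (len 3840)

3328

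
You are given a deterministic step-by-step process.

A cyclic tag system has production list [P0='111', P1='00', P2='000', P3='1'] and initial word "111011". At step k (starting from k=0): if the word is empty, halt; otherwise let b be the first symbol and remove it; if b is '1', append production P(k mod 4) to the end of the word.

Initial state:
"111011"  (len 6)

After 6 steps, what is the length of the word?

k=0  "111011"  (len 6)
k=1  "11011111"  (len 8)
k=2  "101111100"  (len 9)
k=3  "01111100000"  (len 11)
k=4  "1111100000"  (len 10)
k=5  "111100000111"  (len 12)
k=6  "1110000011100"  (len 13)

13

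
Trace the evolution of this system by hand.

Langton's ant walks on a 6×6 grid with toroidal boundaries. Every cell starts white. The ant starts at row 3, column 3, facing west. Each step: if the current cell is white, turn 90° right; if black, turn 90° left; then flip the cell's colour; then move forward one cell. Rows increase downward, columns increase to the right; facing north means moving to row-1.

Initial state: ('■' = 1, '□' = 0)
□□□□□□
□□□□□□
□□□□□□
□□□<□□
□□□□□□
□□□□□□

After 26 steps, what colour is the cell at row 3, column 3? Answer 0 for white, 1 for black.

0

[0] □□□□□□
□□□□□□
□□□□□□
□□□<□□
□□□□□□
□□□□□□
[1] □□□□□□
□□□□□□
□□□^□□
□□□■□□
□□□□□□
□□□□□□
[2] □□□□□□
□□□□□□
□□□■>□
□□□■□□
□□□□□□
□□□□□□
[3] □□□□□□
□□□□□□
□□□■■□
□□□■v□
□□□□□□
□□□□□□
[4] □□□□□□
□□□□□□
□□□■■□
□□□<■□
□□□□□□
□□□□□□
[5] □□□□□□
□□□□□□
□□□■■□
□□□□■□
□□□v□□
□□□□□□
[6] □□□□□□
□□□□□□
□□□■■□
□□□□■□
□□<■□□
□□□□□□
[7] □□□□□□
□□□□□□
□□□■■□
□□^□■□
□□■■□□
□□□□□□
[8] □□□□□□
□□□□□□
□□□■■□
□□■>■□
□□■■□□
□□□□□□
[9] □□□□□□
□□□□□□
□□□■■□
□□■■■□
□□■v□□
□□□□□□
[10] □□□□□□
□□□□□□
□□□■■□
□□■■■□
□□■□>□
□□□□□□
[11] □□□□□□
□□□□□□
□□□■■□
□□■■■□
□□■□■□
□□□□v□
[12] □□□□□□
□□□□□□
□□□■■□
□□■■■□
□□■□■□
□□□<■□
[13] □□□□□□
□□□□□□
□□□■■□
□□■■■□
□□■^■□
□□□■■□
[14] □□□□□□
□□□□□□
□□□■■□
□□■■■□
□□■■>□
□□□■■□
[15] □□□□□□
□□□□□□
□□□■■□
□□■■^□
□□■■□□
□□□■■□
[16] □□□□□□
□□□□□□
□□□■■□
□□■<□□
□□■■□□
□□□■■□
[17] □□□□□□
□□□□□□
□□□■■□
□□■□□□
□□■v□□
□□□■■□
[18] □□□□□□
□□□□□□
□□□■■□
□□■□□□
□□■□>□
□□□■■□
[19] □□□□□□
□□□□□□
□□□■■□
□□■□□□
□□■□■□
□□□■v□
[20] □□□□□□
□□□□□□
□□□■■□
□□■□□□
□□■□■□
□□□■□>
[21] □□□□□v
□□□□□□
□□□■■□
□□■□□□
□□■□■□
□□□■□■
[22] □□□□<■
□□□□□□
□□□■■□
□□■□□□
□□■□■□
□□□■□■
[23] □□□□■■
□□□□□□
□□□■■□
□□■□□□
□□■□■□
□□□■^■
[24] □□□□■■
□□□□□□
□□□■■□
□□■□□□
□□■□■□
□□□■■>
[25] □□□□■■
□□□□□□
□□□■■□
□□■□□□
□□■□■^
□□□■■□
[26] □□□□■■
□□□□□□
□□□■■□
□□■□□□
>□■□■■
□□□■■□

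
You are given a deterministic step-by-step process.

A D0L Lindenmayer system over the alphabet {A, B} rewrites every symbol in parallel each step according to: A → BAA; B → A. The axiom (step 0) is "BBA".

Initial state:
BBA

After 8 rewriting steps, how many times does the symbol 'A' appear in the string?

t=0: BBA
t=1: AABAA
t=2: BAABAAABAABAA
t=3: ABAABAAABAABAABAAABAABAAABAABAA
t=4: BAAABAABAAABAABAABAAABAABAAABAABAAABAABAABAAABAABAAABAABAABAAABAABAAABAABAA
t=5: ABAABAABAAABAABAAABAABAABAAABAABAAABAABAAABAABAABAAABAABAA…BAAABAABAAABAABAAABAABAABAAABAABAAABAABAABAAABAABAAABAABAA  (len 181)
t=6: BAAABAABAAABAABAAABAABAABAAABAABAAABAABAABAAABAABAAABAABAA…BAAABAABAAABAABAAABAABAABAAABAABAAABAABAABAAABAABAAABAABAA  (len 437)
t=7: ABAABAABAAABAABAAABAABAABAAABAABAAABAABAABAAABAABAAABAABAA…BAAABAABAAABAABAAABAABAABAAABAABAAABAABAABAAABAABAAABAABAA  (len 1055)
t=8: BAAABAABAAABAABAAABAABAABAAABAABAAABAABAABAAABAABAAABAABAA…BAAABAABAAABAABAAABAABAABAAABAABAAABAABAABAAABAABAAABAABAA  (len 2547)

1801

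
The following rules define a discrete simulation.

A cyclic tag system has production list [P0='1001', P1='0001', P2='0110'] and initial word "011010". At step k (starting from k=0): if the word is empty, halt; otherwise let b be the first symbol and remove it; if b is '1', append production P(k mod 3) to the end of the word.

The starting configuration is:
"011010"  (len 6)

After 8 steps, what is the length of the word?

10

k=0  "011010"  (len 6)
k=1  "11010"  (len 5)
k=2  "10100001"  (len 8)
k=3  "01000010110"  (len 11)
k=4  "1000010110"  (len 10)
k=5  "0000101100001"  (len 13)
k=6  "000101100001"  (len 12)
k=7  "00101100001"  (len 11)
k=8  "0101100001"  (len 10)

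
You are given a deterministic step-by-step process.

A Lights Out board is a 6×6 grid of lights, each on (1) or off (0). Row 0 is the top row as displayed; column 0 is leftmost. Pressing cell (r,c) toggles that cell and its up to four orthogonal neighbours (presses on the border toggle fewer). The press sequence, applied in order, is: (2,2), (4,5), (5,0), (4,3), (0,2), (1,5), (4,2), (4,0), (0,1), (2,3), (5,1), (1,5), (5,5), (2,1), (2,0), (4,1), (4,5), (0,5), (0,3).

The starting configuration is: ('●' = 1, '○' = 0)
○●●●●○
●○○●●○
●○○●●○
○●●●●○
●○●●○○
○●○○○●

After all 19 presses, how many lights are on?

22

t=0: ○●●●●○
●○○●●○
●○○●●○
○●●●●○
●○●●○○
○●○○○●
t=1: ○●●●●○
●○●●●○
●●●○●○
○●○●●○
●○●●○○
○●○○○●
t=2: ○●●●●○
●○●●●○
●●●○●○
○●○●●●
●○●●●●
○●○○○○
t=3: ○●●●●○
●○●●●○
●●●○●○
○●○●●●
○○●●●●
●○○○○○
t=4: ○●●●●○
●○●●●○
●●●○●○
○●○○●●
○○○○○●
●○○●○○
t=5: ○○○○●○
●○○●●○
●●●○●○
○●○○●●
○○○○○●
●○○●○○
t=6: ○○○○●●
●○○●○●
●●●○●●
○●○○●●
○○○○○●
●○○●○○
t=7: ○○○○●●
●○○●○●
●●●○●●
○●●○●●
○●●●○●
●○●●○○
t=8: ○○○○●●
●○○●○●
●●●○●●
●●●○●●
●○●●○●
○○●●○○
t=9: ●●●○●●
●●○●○●
●●●○●●
●●●○●●
●○●●○●
○○●●○○
t=10: ●●●○●●
●●○○○●
●●○●○●
●●●●●●
●○●●○●
○○●●○○
t=11: ●●●○●●
●●○○○●
●●○●○●
●●●●●●
●●●●○●
●●○●○○
t=12: ●●●○●○
●●○○●○
●●○●○○
●●●●●●
●●●●○●
●●○●○○
t=13: ●●●○●○
●●○○●○
●●○●○○
●●●●●●
●●●●○○
●●○●●●
t=14: ●●●○●○
●○○○●○
○○●●○○
●○●●●●
●●●●○○
●●○●●●
t=15: ●●●○●○
○○○○●○
●●●●○○
○○●●●●
●●●●○○
●●○●●●
t=16: ●●●○●○
○○○○●○
●●●●○○
○●●●●●
○○○●○○
●○○●●●
t=17: ●●●○●○
○○○○●○
●●●●○○
○●●●●○
○○○●●●
●○○●●○
t=18: ●●●○○●
○○○○●●
●●●●○○
○●●●●○
○○○●●●
●○○●●○
t=19: ●●○●●●
○○○●●●
●●●●○○
○●●●●○
○○○●●●
●○○●●○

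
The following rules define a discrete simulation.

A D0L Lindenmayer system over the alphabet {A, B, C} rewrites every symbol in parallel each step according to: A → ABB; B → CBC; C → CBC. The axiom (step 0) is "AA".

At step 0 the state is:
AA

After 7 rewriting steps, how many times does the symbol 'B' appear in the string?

step 0: AA
step 1: ABBABB
step 2: ABBCBCCBCABBCBCCBC
step 3: ABBCBCCBCCBCCBCCBCCBCCBCCBCABBCBCCBCCBCCBCCBCCBCCBCCBC
step 4: ABBCBCCBCCBCCBCCBCCBCCBCCBCCBCCBCCBCCBCCBCCBCCBCCBCCBCCBCC…CCBCCBCCBCCBCCBCCBCCBCCBCCBCCBCCBCCBCCBCCBCCBCCBCCBCCBCCBC  (len 162)
step 5: ABBCBCCBCCBCCBCCBCCBCCBCCBCCBCCBCCBCCBCCBCCBCCBCCBCCBCCBCC…CCBCCBCCBCCBCCBCCBCCBCCBCCBCCBCCBCCBCCBCCBCCBCCBCCBCCBCCBC  (len 486)
step 6: ABBCBCCBCCBCCBCCBCCBCCBCCBCCBCCBCCBCCBCCBCCBCCBCCBCCBCCBCC…CCBCCBCCBCCBCCBCCBCCBCCBCCBCCBCCBCCBCCBCCBCCBCCBCCBCCBCCBC  (len 1458)
step 7: ABBCBCCBCCBCCBCCBCCBCCBCCBCCBCCBCCBCCBCCBCCBCCBCCBCCBCCBCC…CCBCCBCCBCCBCCBCCBCCBCCBCCBCCBCCBCCBCCBCCBCCBCCBCCBCCBCCBC  (len 4374)

1460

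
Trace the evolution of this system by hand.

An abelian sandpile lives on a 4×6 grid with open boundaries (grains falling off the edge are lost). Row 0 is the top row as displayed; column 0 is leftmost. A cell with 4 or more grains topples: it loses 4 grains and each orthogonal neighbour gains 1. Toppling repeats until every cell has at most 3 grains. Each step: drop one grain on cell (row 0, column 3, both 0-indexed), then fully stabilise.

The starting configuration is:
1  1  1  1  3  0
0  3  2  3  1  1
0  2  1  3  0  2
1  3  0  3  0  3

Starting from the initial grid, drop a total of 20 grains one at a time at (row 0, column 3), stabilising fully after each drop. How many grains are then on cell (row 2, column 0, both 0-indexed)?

0) 1  1  1  1  3  0
0  3  2  3  1  1
0  2  1  3  0  2
1  3  0  3  0  3
1) 1  1  1  2  3  0
0  3  2  3  1  1
0  2  1  3  0  2
1  3  0  3  0  3
2) 1  1  1  3  3  0
0  3  2  3  1  1
0  2  1  3  0  2
1  3  0  3  0  3
3) 1  1  2  2  0  1
0  3  3  1  3  1
0  2  2  1  1  2
1  3  1  0  1  3
4) 1  1  2  3  0  1
0  3  3  1  3  1
0  2  2  1  1  2
1  3  1  0  1  3
5) 1  1  3  0  1  1
0  3  3  2  3  1
0  2  2  1  1  2
1  3  1  0  1  3
6) 1  1  3  1  1  1
0  3  3  2  3  1
0  2  2  1  1  2
1  3  1  0  1  3
7) 1  1  3  2  1  1
0  3  3  2  3  1
0  2  2  1  1  2
1  3  1  0  1  3
8) 1  1  3  3  1  1
0  3  3  2  3  1
0  2  2  1  1  2
1  3  1  0  1  3
9) 1  3  1  2  3  1
1  0  2  1  0  2
0  3  3  2  2  2
1  3  1  0  1  3
10) 1  3  1  3  3  1
1  0  2  1  0  2
0  3  3  2  2  2
1  3  1  0  1  3
11) 1  3  2  1  0  2
1  0  2  2  1  2
0  3  3  2  2  2
1  3  1  0  1  3
12) 1  3  2  2  0  2
1  0  2  2  1  2
0  3  3  2  2  2
1  3  1  0  1  3
13) 1  3  2  3  0  2
1  0  2  2  1  2
0  3  3  2  2  2
1  3  1  0  1  3
14) 1  3  3  0  1  2
1  0  2  3  1  2
0  3  3  2  2  2
1  3  1  0  1  3
15) 1  3  3  1  1  2
1  0  2  3  1  2
0  3  3  2  2  2
1  3  1  0  1  3
16) 1  3  3  2  1  2
1  0  2  3  1  2
0  3  3  2  2  2
1  3  1  0  1  3
17) 1  3  3  3  1  2
1  0  2  3  1  2
0  3  3  2  2  2
1  3  1  0  1  3
18) 2  0  2  2  2  2
1  3  1  2  2  2
1  1  2  0  3  2
2  0  3  1  1  3
19) 2  0  2  3  2  2
1  3  1  2  2  2
1  1  2  0  3  2
2  0  3  1  1  3
20) 2  0  3  0  3  2
1  3  1  3  2  2
1  1  2  0  3  2
2  0  3  1  1  3

1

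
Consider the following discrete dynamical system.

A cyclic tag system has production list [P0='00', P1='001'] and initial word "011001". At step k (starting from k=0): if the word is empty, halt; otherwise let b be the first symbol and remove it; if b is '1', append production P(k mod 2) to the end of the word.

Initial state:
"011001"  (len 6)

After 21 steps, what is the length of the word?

0

0) "011001"  (len 6)
1) "11001"  (len 5)
2) "1001001"  (len 7)
3) "00100100"  (len 8)
4) "0100100"  (len 7)
5) "100100"  (len 6)
6) "00100001"  (len 8)
7) "0100001"  (len 7)
8) "100001"  (len 6)
9) "0000100"  (len 7)
10) "000100"  (len 6)
11) "00100"  (len 5)
12) "0100"  (len 4)
13) "100"  (len 3)
14) "00001"  (len 5)
15) "0001"  (len 4)
16) "001"  (len 3)
17) "01"  (len 2)
18) "1"  (len 1)
19) "00"  (len 2)
20) "0"  (len 1)
21) (halted — word empty)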